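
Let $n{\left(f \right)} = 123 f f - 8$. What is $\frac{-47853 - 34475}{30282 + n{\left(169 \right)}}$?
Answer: $- \frac{82328}{3543277} \approx -0.023235$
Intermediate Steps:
$n{\left(f \right)} = -8 + 123 f^{2}$ ($n{\left(f \right)} = 123 f^{2} - 8 = -8 + 123 f^{2}$)
$\frac{-47853 - 34475}{30282 + n{\left(169 \right)}} = \frac{-47853 - 34475}{30282 - \left(8 - 123 \cdot 169^{2}\right)} = - \frac{82328}{30282 + \left(-8 + 123 \cdot 28561\right)} = - \frac{82328}{30282 + \left(-8 + 3513003\right)} = - \frac{82328}{30282 + 3512995} = - \frac{82328}{3543277}$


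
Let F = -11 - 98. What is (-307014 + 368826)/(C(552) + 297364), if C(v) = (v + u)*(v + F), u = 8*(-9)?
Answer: 15453/127501 ≈ 0.12120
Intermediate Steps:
u = -72
F = -109
C(v) = (-109 + v)*(-72 + v) (C(v) = (v - 72)*(v - 109) = (-72 + v)*(-109 + v) = (-109 + v)*(-72 + v))
(-307014 + 368826)/(C(552) + 297364) = (-307014 + 368826)/((7848 + 552**2 - 181*552) + 297364) = 61812/((7848 + 304704 - 99912) + 297364) = 61812/(212640 + 297364) = 61812/510004 = 61812*(1/510004) = 15453/127501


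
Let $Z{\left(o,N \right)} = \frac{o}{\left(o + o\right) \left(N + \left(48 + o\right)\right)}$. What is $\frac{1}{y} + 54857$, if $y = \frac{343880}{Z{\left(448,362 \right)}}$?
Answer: $\frac{32371010374561}{590098080} \approx 54857.0$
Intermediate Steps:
$Z{\left(o,N \right)} = \frac{1}{2 \left(48 + N + o\right)}$ ($Z{\left(o,N \right)} = \frac{o}{2 o \left(48 + N + o\right)} = o \frac{1}{2 o \left(48 + N + o\right)} = \frac{1}{2 \left(48 + N + o\right)}$)
$y = 590098080$ ($y = \frac{343880}{\frac{1}{2} \frac{1}{48 + 362 + 448}} = \frac{343880}{\frac{1}{2} \cdot \frac{1}{858}} = 343880 \frac{1}{\frac{1}{1716}} = 343880 \cdot 1716 = 590098080$)
$\frac{1}{y} + 54857 = \frac{1}{590098080} + 54857 = \frac{32371010374561}{590098080}$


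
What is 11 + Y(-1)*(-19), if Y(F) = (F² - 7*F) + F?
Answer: -122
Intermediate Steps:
Y(F) = F² - 6*F
11 + Y(-1)*(-19) = 11 - (-6 - 1)*(-19) = 11 - 1*(-7)*(-19) = 11 + 7*(-19) = 11 - 133 = -122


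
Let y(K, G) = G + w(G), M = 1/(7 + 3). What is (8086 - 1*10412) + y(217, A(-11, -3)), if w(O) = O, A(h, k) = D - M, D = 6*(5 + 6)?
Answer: -10971/5 ≈ -2194.2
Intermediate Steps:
D = 66 (D = 6*11 = 66)
M = ⅒ (M = 1/10 = ⅒ ≈ 0.10000)
A(h, k) = 659/10 (A(h, k) = 66 - 1*⅒ = 66 - ⅒ = 659/10)
y(K, G) = 2*G (y(K, G) = G + G = 2*G)
(8086 - 1*10412) + y(217, A(-11, -3)) = (8086 - 1*10412) + 2*(659/10) = (8086 - 10412) + 659/5 = -2326 + 659/5 = -10971/5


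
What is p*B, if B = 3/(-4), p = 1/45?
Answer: -1/60 ≈ -0.016667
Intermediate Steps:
p = 1/45 ≈ 0.022222
B = -3/4 (B = 3*(-1/4) = -3/4 ≈ -0.75000)
p*B = (1/45)*(-3/4) = -1/60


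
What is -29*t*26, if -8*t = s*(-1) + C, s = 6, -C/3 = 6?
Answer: -2262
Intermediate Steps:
C = -18 (C = -3*6 = -18)
t = 3 (t = -(6*(-1) - 18)/8 = -(-6 - 18)/8 = -⅛*(-24) = 3)
-29*t*26 = -29*3*26 = -87*26 = -2262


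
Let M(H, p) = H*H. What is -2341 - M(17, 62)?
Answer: -2630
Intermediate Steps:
M(H, p) = H²
-2341 - M(17, 62) = -2341 - 1*17² = -2341 - 1*289 = -2341 - 289 = -2630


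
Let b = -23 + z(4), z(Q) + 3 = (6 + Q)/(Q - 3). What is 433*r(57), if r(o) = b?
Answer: -6928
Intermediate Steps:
z(Q) = -3 + (6 + Q)/(-3 + Q) (z(Q) = -3 + (6 + Q)/(Q - 3) = -3 + (6 + Q)/(-3 + Q))
b = -16 (b = -23 + (15 - 2*4)/(-3 + 4) = -23 + (15 - 8)/1 = -23 + 1*7 = -23 + 7 = -16)
r(o) = -16
433*r(57) = 433*(-16) = -6928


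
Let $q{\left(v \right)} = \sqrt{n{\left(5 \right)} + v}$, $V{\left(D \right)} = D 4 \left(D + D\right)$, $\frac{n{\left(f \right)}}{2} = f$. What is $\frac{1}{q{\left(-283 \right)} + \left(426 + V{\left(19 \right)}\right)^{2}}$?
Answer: $\frac{10982596}{120617414899489} - \frac{i \sqrt{273}}{120617414899489} \approx 9.1053 \cdot 10^{-8} - 1.3698 \cdot 10^{-13} i$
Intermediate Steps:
$n{\left(f \right)} = 2 f$
$V{\left(D \right)} = 8 D^{2}$ ($V{\left(D \right)} = D 4 \cdot 2 D = D 8 D = 8 D^{2}$)
$q{\left(v \right)} = \sqrt{10 + v}$ ($q{\left(v \right)} = \sqrt{2 \cdot 5 + v} = \sqrt{10 + v}$)
$\frac{1}{q{\left(-283 \right)} + \left(426 + V{\left(19 \right)}\right)^{2}} = \frac{1}{\sqrt{10 - 283} + \left(426 + 8 \cdot 19^{2}\right)^{2}} = \frac{1}{\sqrt{-273} + \left(426 + 8 \cdot 361\right)^{2}} = \frac{1}{i \sqrt{273} + \left(426 + 2888\right)^{2}} = \frac{1}{i \sqrt{273} + 3314^{2}} = \frac{1}{i \sqrt{273} + 10982596} = \frac{1}{10982596 + i \sqrt{273}}$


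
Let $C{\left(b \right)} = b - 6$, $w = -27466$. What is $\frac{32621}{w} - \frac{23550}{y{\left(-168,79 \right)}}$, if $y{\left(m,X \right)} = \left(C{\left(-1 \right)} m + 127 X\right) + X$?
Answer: $- \frac{253762537}{77509052} \approx -3.274$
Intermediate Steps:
$C{\left(b \right)} = -6 + b$
$y{\left(m,X \right)} = - 7 m + 128 X$ ($y{\left(m,X \right)} = \left(\left(-6 - 1\right) m + 127 X\right) + X = \left(- 7 m + 127 X\right) + X = - 7 m + 128 X$)
$\frac{32621}{w} - \frac{23550}{y{\left(-168,79 \right)}} = \frac{32621}{-27466} - \frac{23550}{\left(-7\right) \left(-168\right) + 128 \cdot 79} = 32621 \left(- \frac{1}{27466}\right) - \frac{23550}{1176 + 10112} = - \frac{32621}{27466} - \frac{23550}{11288} = - \frac{32621}{27466} - \frac{11775}{5644} = - \frac{253762537}{77509052}$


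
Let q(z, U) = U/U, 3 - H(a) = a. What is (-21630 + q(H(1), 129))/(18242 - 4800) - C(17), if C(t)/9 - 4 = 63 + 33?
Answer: -12119429/13442 ≈ -901.61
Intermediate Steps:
C(t) = 900 (C(t) = 36 + 9*(63 + 33) = 36 + 9*96 = 36 + 864 = 900)
H(a) = 3 - a
q(z, U) = 1
(-21630 + q(H(1), 129))/(18242 - 4800) - C(17) = (-21630 + 1)/(18242 - 4800) - 1*900 = -21629/13442 - 900 = -12119429/13442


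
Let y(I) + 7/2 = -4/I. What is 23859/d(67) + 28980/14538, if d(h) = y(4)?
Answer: -12841916/2423 ≈ -5300.0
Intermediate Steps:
y(I) = -7/2 - 4/I
d(h) = -9/2 (d(h) = -7/2 - 4/4 = -7/2 - 4*¼ = -7/2 - 1 = -9/2)
23859/d(67) + 28980/14538 = 23859/(-9/2) + 28980/14538 = 23859*(-2/9) + 28980*(1/14538) = -5302 + 4830/2423 = -12841916/2423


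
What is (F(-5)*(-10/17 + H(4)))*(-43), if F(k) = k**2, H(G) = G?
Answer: -62350/17 ≈ -3667.6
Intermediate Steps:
(F(-5)*(-10/17 + H(4)))*(-43) = ((-5)**2*(-10/17 + 4))*(-43) = (25*(-10*1/17 + 4))*(-43) = (25*(-10/17 + 4))*(-43) = (25*(58/17))*(-43) = (1450/17)*(-43) = -62350/17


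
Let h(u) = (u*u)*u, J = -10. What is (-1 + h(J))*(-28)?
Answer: 28028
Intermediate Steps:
h(u) = u³ (h(u) = u²*u = u³)
(-1 + h(J))*(-28) = (-1 + (-10)³)*(-28) = (-1 - 1000)*(-28) = -1001*(-28) = 28028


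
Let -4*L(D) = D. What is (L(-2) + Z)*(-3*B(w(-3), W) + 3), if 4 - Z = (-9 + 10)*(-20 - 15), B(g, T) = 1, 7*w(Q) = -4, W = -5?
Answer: 0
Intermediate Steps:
w(Q) = -4/7 (w(Q) = (⅐)*(-4) = -4/7)
L(D) = -D/4
Z = 39 (Z = 4 - (-9 + 10)*(-20 - 15) = 4 - (-35) = 4 - 1*(-35) = 4 + 35 = 39)
(L(-2) + Z)*(-3*B(w(-3), W) + 3) = (-¼*(-2) + 39)*(-3*1 + 3) = (½ + 39)*(-3 + 3) = (79/2)*0 = 0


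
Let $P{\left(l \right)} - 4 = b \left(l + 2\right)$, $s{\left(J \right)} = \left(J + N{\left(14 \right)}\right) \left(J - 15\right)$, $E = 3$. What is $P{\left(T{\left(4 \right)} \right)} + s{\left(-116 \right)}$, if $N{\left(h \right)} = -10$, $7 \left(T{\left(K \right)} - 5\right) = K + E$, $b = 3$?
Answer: $16534$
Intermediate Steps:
$T{\left(K \right)} = \frac{38}{7} + \frac{K}{7}$ ($T{\left(K \right)} = 5 + \frac{K + 3}{7} = 5 + \frac{3 + K}{7} = 5 + \left(\frac{3}{7} + \frac{K}{7}\right) = \frac{38}{7} + \frac{K}{7}$)
$s{\left(J \right)} = \left(-15 + J\right) \left(-10 + J\right)$ ($s{\left(J \right)} = \left(J - 10\right) \left(J - 15\right) = \left(-10 + J\right) \left(-15 + J\right) = \left(-15 + J\right) \left(-10 + J\right)$)
$P{\left(l \right)} = 10 + 3 l$ ($P{\left(l \right)} = 4 + 3 \left(l + 2\right) = 4 + 3 \left(2 + l\right) = 4 + \left(6 + 3 l\right) = 10 + 3 l$)
$P{\left(T{\left(4 \right)} \right)} + s{\left(-116 \right)} = \left(10 + 3 \left(\frac{38}{7} + \frac{1}{7} \cdot 4\right)\right) + \left(150 + \left(-116\right)^{2} - -2900\right) = \left(10 + 3 \left(\frac{38}{7} + \frac{4}{7}\right)\right) + \left(150 + 13456 + 2900\right) = \left(10 + 3 \cdot 6\right) + 16506 = \left(10 + 18\right) + 16506 = 28 + 16506 = 16534$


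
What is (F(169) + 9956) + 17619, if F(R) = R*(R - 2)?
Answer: 55798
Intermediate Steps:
F(R) = R*(-2 + R)
(F(169) + 9956) + 17619 = (169*(-2 + 169) + 9956) + 17619 = (169*167 + 9956) + 17619 = (28223 + 9956) + 17619 = 38179 + 17619 = 55798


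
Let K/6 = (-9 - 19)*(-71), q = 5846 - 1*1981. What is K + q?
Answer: 15793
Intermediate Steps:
q = 3865 (q = 5846 - 1981 = 3865)
K = 11928 (K = 6*((-9 - 19)*(-71)) = 6*(-28*(-71)) = 6*1988 = 11928)
K + q = 11928 + 3865 = 15793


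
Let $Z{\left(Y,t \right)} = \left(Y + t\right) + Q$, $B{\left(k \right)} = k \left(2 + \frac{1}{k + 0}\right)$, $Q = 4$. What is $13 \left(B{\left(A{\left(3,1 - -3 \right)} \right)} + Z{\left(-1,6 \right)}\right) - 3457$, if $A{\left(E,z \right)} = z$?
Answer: $-3223$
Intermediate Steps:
$B{\left(k \right)} = k \left(2 + \frac{1}{k}\right)$
$Z{\left(Y,t \right)} = 4 + Y + t$ ($Z{\left(Y,t \right)} = \left(Y + t\right) + 4 = 4 + Y + t$)
$13 \left(B{\left(A{\left(3,1 - -3 \right)} \right)} + Z{\left(-1,6 \right)}\right) - 3457 = 13 \left(\left(1 + 2 \left(1 - -3\right)\right) + \left(4 - 1 + 6\right)\right) - 3457 = 13 \left(\left(1 + 2 \left(1 + 3\right)\right) + 9\right) - 3457 = 13 \left(\left(1 + 2 \cdot 4\right) + 9\right) - 3457 = 13 \left(\left(1 + 8\right) + 9\right) - 3457 = 13 \left(9 + 9\right) - 3457 = 13 \cdot 18 - 3457 = 234 - 3457 = -3223$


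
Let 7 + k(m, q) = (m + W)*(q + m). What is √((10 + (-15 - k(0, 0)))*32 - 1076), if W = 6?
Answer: 2*I*√253 ≈ 31.812*I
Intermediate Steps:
k(m, q) = -7 + (6 + m)*(m + q) (k(m, q) = -7 + (m + 6)*(q + m) = -7 + (6 + m)*(m + q))
√((10 + (-15 - k(0, 0)))*32 - 1076) = √((10 + (-15 - (-7 + 0² + 6*0 + 6*0 + 0*0)))*32 - 1076) = √((10 + (-15 - (-7 + 0 + 0 + 0 + 0)))*32 - 1076) = √((10 + (-15 - 1*(-7)))*32 - 1076) = √((10 + (-15 + 7))*32 - 1076) = √((10 - 8)*32 - 1076) = √(2*32 - 1076) = √(64 - 1076) = √(-1012) = 2*I*√253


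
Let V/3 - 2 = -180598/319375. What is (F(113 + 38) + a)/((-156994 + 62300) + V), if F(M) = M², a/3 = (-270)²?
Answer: -77129381875/30241521794 ≈ -2.5504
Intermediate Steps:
V = 1374456/319375 (V = 6 + 3*(-180598/319375) = 6 - 541794/319375 = 1374456/319375 ≈ 4.3036)
a = 218700 (a = 3*(-270)² = 3*72900 = 218700)
(F(113 + 38) + a)/((-156994 + 62300) + V) = ((113 + 38)² + 218700)/((-156994 + 62300) + 1374456/319375) = (151² + 218700)/(-94694 + 1374456/319375) = (22801 + 218700)/(-30241521794/319375) = 241501*(-319375/30241521794) = -77129381875/30241521794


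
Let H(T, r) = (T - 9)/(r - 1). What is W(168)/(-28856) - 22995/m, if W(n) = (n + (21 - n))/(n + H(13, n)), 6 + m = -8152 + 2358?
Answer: 93095082213/23481281440 ≈ 3.9646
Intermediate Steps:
m = -5800 (m = -6 + (-8152 + 2358) = -6 - 5794 = -5800)
H(T, r) = (-9 + T)/(-1 + r)
W(n) = 21/(n + 4/(-1 + n)) (W(n) = (n + (21 - n))/(n + (-9 + 13)/(-1 + n)) = 21/(n + 4/(-1 + n)))
W(168)/(-28856) - 22995/m = (21*(-1 + 168)/(4 + 168*(-1 + 168)))/(-28856) - 22995/(-5800) = (21*167/(4 + 168*167))*(-1/28856) - 22995*(-1/5800) = (21*167/(4 + 28056))*(-1/28856) + 4599/1160 = (21*167/28060)*(-1/28856) + 4599/1160 = (21*(1/28060)*167)*(-1/28856) + 4599/1160 = (3507/28060)*(-1/28856) + 4599/1160 = -3507/809699360 + 4599/1160 = 93095082213/23481281440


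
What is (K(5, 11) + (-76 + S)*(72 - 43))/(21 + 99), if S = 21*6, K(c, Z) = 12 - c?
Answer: 1457/120 ≈ 12.142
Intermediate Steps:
S = 126
(K(5, 11) + (-76 + S)*(72 - 43))/(21 + 99) = ((12 - 1*5) + (-76 + 126)*(72 - 43))/(21 + 99) = ((12 - 5) + 50*29)/120 = (7 + 1450)*(1/120) = 1457*(1/120) = 1457/120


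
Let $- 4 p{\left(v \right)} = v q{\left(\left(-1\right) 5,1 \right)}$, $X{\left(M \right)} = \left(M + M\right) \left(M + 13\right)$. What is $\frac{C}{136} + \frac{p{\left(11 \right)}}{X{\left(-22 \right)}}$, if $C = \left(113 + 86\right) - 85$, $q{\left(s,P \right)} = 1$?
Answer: $\frac{2035}{2448} \approx 0.83129$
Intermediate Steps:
$X{\left(M \right)} = 2 M \left(13 + M\right)$
$p{\left(v \right)} = - \frac{v}{4}$ ($p{\left(v \right)} = - \frac{v 1}{4} = - \frac{v}{4}$)
$C = 114$ ($C = 199 - 85 = 114$)
$\frac{C}{136} + \frac{p{\left(11 \right)}}{X{\left(-22 \right)}} = \frac{114}{136} + \frac{\left(- \frac{1}{4}\right) 11}{2 \left(-22\right) \left(13 - 22\right)} = 114 \cdot \frac{1}{136} - \frac{11}{4 \cdot 2 \left(-22\right) \left(-9\right)} = \frac{57}{68} - \frac{11}{4 \cdot 396} = \frac{57}{68} - \frac{1}{144} = \frac{2035}{2448}$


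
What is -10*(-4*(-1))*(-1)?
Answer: 40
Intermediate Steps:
-10*(-4*(-1))*(-1) = -40*(-1) = -10*(-4) = 40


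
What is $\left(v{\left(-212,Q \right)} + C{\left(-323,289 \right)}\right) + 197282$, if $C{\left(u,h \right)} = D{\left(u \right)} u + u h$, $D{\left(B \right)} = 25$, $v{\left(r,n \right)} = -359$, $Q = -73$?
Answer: $95501$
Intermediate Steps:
$C{\left(u,h \right)} = 25 u + h u$ ($C{\left(u,h \right)} = 25 u + u h = 25 u + h u$)
$\left(v{\left(-212,Q \right)} + C{\left(-323,289 \right)}\right) + 197282 = \left(-359 - 323 \left(25 + 289\right)\right) + 197282 = \left(-359 - 101422\right) + 197282 = -101781 + 197282 = 95501$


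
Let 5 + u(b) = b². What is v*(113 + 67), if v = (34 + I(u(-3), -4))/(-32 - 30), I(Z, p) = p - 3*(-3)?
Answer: -3510/31 ≈ -113.23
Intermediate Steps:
u(b) = -5 + b²
I(Z, p) = 9 + p (I(Z, p) = p + 9 = 9 + p)
v = -39/62 (v = (34 + (9 - 4))/(-32 - 30) = (34 + 5)/(-62) = 39*(-1/62) = -39/62 ≈ -0.62903)
v*(113 + 67) = -39*(113 + 67)/62 = -39/62*180 = -3510/31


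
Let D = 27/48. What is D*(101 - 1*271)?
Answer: -765/8 ≈ -95.625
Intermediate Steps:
D = 9/16 (D = 27*(1/48) = 9/16 ≈ 0.56250)
D*(101 - 1*271) = 9*(101 - 1*271)/16 = 9*(101 - 271)/16 = (9/16)*(-170) = -765/8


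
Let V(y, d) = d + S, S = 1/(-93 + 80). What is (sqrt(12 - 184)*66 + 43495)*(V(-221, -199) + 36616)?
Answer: 20591402900/13 + 62491440*I*sqrt(43)/13 ≈ 1.584e+9 + 3.1522e+7*I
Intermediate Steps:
S = -1/13 (S = 1/(-13) = -1/13 ≈ -0.076923)
V(y, d) = -1/13 + d (V(y, d) = d - 1/13 = -1/13 + d)
(sqrt(12 - 184)*66 + 43495)*(V(-221, -199) + 36616) = (sqrt(12 - 184)*66 + 43495)*((-1/13 - 199) + 36616) = (sqrt(-172)*66 + 43495)*(-2588/13 + 36616) = ((2*I*sqrt(43))*66 + 43495)*(473420/13) = (132*I*sqrt(43) + 43495)*(473420/13) = (43495 + 132*I*sqrt(43))*(473420/13) = 20591402900/13 + 62491440*I*sqrt(43)/13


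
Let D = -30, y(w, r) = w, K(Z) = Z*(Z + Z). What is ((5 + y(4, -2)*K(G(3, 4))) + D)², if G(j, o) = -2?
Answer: 49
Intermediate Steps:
K(Z) = 2*Z² (K(Z) = Z*(2*Z) = 2*Z²)
((5 + y(4, -2)*K(G(3, 4))) + D)² = ((5 + 4*(2*(-2)²)) - 30)² = ((5 + 4*(2*4)) - 30)² = ((5 + 4*8) - 30)² = ((5 + 32) - 30)² = (37 - 30)² = 7² = 49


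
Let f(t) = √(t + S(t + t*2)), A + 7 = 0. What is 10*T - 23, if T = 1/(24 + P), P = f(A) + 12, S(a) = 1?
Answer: (-23*√6 + 818*I)/(√6 - 36*I) ≈ -22.724 - 0.018813*I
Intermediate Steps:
A = -7 (A = -7 + 0 = -7)
f(t) = √(1 + t) (f(t) = √(t + 1) = √(1 + t))
P = 12 + I*√6 (P = √(1 - 7) + 12 = √(-6) + 12 = I*√6 + 12 = 12 + I*√6 ≈ 12.0 + 2.4495*I)
T = 1/(36 + I*√6) (T = 1/(24 + (12 + I*√6)) = 1/(36 + I*√6) ≈ 0.02765 - 0.0018813*I)
10*T - 23 = 10*(6/217 - I*√6/1302) - 23 = (60/217 - 5*I*√6/651) - 23 = -4931/217 - 5*I*√6/651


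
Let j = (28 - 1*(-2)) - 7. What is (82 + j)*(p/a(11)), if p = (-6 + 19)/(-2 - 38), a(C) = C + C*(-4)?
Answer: 91/88 ≈ 1.0341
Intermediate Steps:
a(C) = -3*C (a(C) = C - 4*C = -3*C)
p = -13/40 (p = 13/(-40) = 13*(-1/40) = -13/40 ≈ -0.32500)
j = 23 (j = (28 + 2) - 7 = 30 - 7 = 23)
(82 + j)*(p/a(11)) = (82 + 23)*(-13/(40*((-3*11)))) = 105*(-13/40/(-33)) = 105*(-13/40*(-1/33)) = 105*(13/1320) = 91/88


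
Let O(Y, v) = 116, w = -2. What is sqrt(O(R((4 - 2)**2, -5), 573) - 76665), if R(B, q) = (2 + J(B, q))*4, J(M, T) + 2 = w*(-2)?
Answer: I*sqrt(76549) ≈ 276.67*I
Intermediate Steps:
J(M, T) = 2 (J(M, T) = -2 - 2*(-2) = -2 + 4 = 2)
R(B, q) = 16 (R(B, q) = (2 + 2)*4 = 4*4 = 16)
sqrt(O(R((4 - 2)**2, -5), 573) - 76665) = sqrt(116 - 76665) = sqrt(-76549) = I*sqrt(76549)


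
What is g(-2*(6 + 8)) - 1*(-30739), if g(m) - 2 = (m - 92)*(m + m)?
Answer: 37461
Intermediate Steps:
g(m) = 2 + 2*m*(-92 + m) (g(m) = 2 + (m - 92)*(m + m) = 2 + (-92 + m)*(2*m) = 2 + 2*m*(-92 + m))
g(-2*(6 + 8)) - 1*(-30739) = (2 - (-368)*(6 + 8) + 2*(-2*(6 + 8))²) - 1*(-30739) = (2 - (-368)*14 + 2*(-2*14)²) + 30739 = (2 - 184*(-28) + 2*(-28)²) + 30739 = (2 + 5152 + 2*784) + 30739 = (2 + 5152 + 1568) + 30739 = 6722 + 30739 = 37461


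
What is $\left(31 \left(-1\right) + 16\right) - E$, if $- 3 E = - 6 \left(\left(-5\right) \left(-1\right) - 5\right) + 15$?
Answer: $-10$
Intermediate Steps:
$E = -5$ ($E = - \frac{- 6 \left(\left(-5\right) \left(-1\right) - 5\right) + 15}{3} = - \frac{- 6 \left(5 - 5\right) + 15}{3} = - \frac{\left(-6\right) 0 + 15}{3} = - \frac{0 + 15}{3} = \left(- \frac{1}{3}\right) 15 = -5$)
$\left(31 \left(-1\right) + 16\right) - E = \left(31 \left(-1\right) + 16\right) - -5 = \left(-31 + 16\right) + 5 = -15 + 5 = -10$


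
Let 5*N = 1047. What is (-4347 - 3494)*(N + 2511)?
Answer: -106653282/5 ≈ -2.1331e+7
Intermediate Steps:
N = 1047/5 (N = (⅕)*1047 = 1047/5 ≈ 209.40)
(-4347 - 3494)*(N + 2511) = (-4347 - 3494)*(1047/5 + 2511) = -7841*13602/5 = -106653282/5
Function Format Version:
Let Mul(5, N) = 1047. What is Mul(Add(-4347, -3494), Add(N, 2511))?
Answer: Rational(-106653282, 5) ≈ -2.1331e+7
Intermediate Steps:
N = Rational(1047, 5) (N = Mul(Rational(1, 5), 1047) = Rational(1047, 5) ≈ 209.40)
Mul(Add(-4347, -3494), Add(N, 2511)) = Mul(Add(-4347, -3494), Add(Rational(1047, 5), 2511)) = Mul(-7841, Rational(13602, 5)) = Rational(-106653282, 5)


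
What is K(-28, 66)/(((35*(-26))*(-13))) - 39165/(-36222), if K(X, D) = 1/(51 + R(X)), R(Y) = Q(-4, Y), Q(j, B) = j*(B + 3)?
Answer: 5830137556/5392037105 ≈ 1.0812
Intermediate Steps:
Q(j, B) = j*(3 + B)
R(Y) = -12 - 4*Y (R(Y) = -4*(3 + Y) = -12 - 4*Y)
K(X, D) = 1/(39 - 4*X) (K(X, D) = 1/(51 + (-12 - 4*X)) = 1/(39 - 4*X))
K(-28, 66)/(((35*(-26))*(-13))) - 39165/(-36222) = (-1/(-39 + 4*(-28)))/(((35*(-26))*(-13))) - 39165/(-36222) = (-1/(-39 - 112))/((-910*(-13))) - 39165*(-1/36222) = -1/(-151)/11830 + 13055/12074 = -1*(-1/151)*(1/11830) + 13055/12074 = (1/151)*(1/11830) + 13055/12074 = 1/1786330 + 13055/12074 = 5830137556/5392037105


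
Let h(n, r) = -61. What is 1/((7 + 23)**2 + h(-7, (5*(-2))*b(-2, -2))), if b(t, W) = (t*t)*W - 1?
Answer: 1/839 ≈ 0.0011919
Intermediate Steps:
b(t, W) = -1 + W*t**2 (b(t, W) = t**2*W - 1 = W*t**2 - 1 = -1 + W*t**2)
1/((7 + 23)**2 + h(-7, (5*(-2))*b(-2, -2))) = 1/((7 + 23)**2 - 61) = 1/(30**2 - 61) = 1/(900 - 61) = 1/839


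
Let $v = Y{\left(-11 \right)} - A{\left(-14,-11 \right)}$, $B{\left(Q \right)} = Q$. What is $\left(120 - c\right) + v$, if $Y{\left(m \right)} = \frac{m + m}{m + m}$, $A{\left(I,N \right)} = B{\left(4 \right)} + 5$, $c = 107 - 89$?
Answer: $94$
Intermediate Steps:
$c = 18$ ($c = 107 - 89 = 18$)
$A{\left(I,N \right)} = 9$ ($A{\left(I,N \right)} = 4 + 5 = 9$)
$Y{\left(m \right)} = 1$ ($Y{\left(m \right)} = \frac{2 m}{2 m} = 2 m \frac{1}{2 m} = 1$)
$v = -8$ ($v = 1 - 9 = -8$)
$\left(120 - c\right) + v = \left(120 - 18\right) - 8 = 102 - 8 = 94$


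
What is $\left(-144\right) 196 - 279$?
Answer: $-28503$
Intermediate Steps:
$\left(-144\right) 196 - 279 = -28224 - 279 = -28503$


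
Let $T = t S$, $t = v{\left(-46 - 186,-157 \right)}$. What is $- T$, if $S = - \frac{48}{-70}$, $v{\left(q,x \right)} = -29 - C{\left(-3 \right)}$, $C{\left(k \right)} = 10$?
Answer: $\frac{936}{35} \approx 26.743$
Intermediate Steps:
$v{\left(q,x \right)} = -39$ ($v{\left(q,x \right)} = -29 - 10 = -39$)
$t = -39$
$S = \frac{24}{35}$ ($S = \left(-48\right) \left(- \frac{1}{70}\right) = \frac{24}{35} \approx 0.68571$)
$T = - \frac{936}{35}$ ($T = \left(-39\right) \frac{24}{35} = - \frac{936}{35} \approx -26.743$)
$- T = \left(-1\right) \left(- \frac{936}{35}\right) = \frac{936}{35}$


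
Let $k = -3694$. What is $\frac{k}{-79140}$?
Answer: $\frac{1847}{39570} \approx 0.046677$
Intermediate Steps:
$\frac{k}{-79140} = - \frac{3694}{-79140} = \left(-3694\right) \left(- \frac{1}{79140}\right) = \frac{1847}{39570}$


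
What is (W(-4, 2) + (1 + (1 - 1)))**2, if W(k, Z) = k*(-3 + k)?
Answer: 841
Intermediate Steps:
(W(-4, 2) + (1 + (1 - 1)))**2 = (-4*(-3 - 4) + (1 + (1 - 1)))**2 = (-4*(-7) + (1 + 0))**2 = (28 + 1)**2 = 29**2 = 841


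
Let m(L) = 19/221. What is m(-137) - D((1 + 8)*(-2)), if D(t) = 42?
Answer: -9263/221 ≈ -41.914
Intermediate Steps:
m(L) = 19/221 (m(L) = 19*(1/221) = 19/221)
m(-137) - D((1 + 8)*(-2)) = 19/221 - 1*42 = 19/221 - 42 = -9263/221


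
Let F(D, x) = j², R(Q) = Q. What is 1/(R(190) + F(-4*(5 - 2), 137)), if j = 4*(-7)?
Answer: 1/974 ≈ 0.0010267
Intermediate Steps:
j = -28
F(D, x) = 784 (F(D, x) = (-28)² = 784)
1/(R(190) + F(-4*(5 - 2), 137)) = 1/(190 + 784) = 1/974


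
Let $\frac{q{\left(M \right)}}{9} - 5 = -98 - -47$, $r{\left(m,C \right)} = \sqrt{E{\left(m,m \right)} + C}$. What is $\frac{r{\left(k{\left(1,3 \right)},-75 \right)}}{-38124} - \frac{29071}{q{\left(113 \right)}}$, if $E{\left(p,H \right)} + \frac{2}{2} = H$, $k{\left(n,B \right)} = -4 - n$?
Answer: $\frac{29071}{414} - \frac{i}{4236} \approx 70.22 - 0.00023607 i$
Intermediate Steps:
$E{\left(p,H \right)} = -1 + H$
$r{\left(m,C \right)} = \sqrt{-1 + C + m}$ ($r{\left(m,C \right)} = \sqrt{\left(-1 + m\right) + C} = \sqrt{-1 + C + m}$)
$q{\left(M \right)} = -414$ ($q{\left(M \right)} = 45 + 9 \left(-98 - -47\right) = 45 + 9 \left(-98 + 47\right) = 45 + 9 \left(-51\right) = 45 - 459 = -414$)
$\frac{r{\left(k{\left(1,3 \right)},-75 \right)}}{-38124} - \frac{29071}{q{\left(113 \right)}} = \frac{\sqrt{-1 - 75 - 5}}{-38124} - \frac{29071}{-414} = \sqrt{-1 - 75 - 5} \left(- \frac{1}{38124}\right) - - \frac{29071}{414} = \sqrt{-1 - 75 - 5} \left(- \frac{1}{38124}\right) + \frac{29071}{414} = \sqrt{-81} \left(- \frac{1}{38124}\right) + \frac{29071}{414} = 9 i \left(- \frac{1}{38124}\right) + \frac{29071}{414} = - \frac{i}{4236} + \frac{29071}{414} = \frac{29071}{414} - \frac{i}{4236}$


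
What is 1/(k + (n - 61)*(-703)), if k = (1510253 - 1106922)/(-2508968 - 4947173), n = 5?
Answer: 7456141/293532955557 ≈ 2.5401e-5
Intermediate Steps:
k = -403331/7456141 (k = 403331/(-7456141) = 403331*(-1/7456141) = -403331/7456141 ≈ -0.054094)
1/(k + (n - 61)*(-703)) = 1/(-403331/7456141 + (5 - 61)*(-703)) = 1/(-403331/7456141 - 56*(-703)) = 1/(-403331/7456141 + 39368) = 1/(293532955557/7456141) = 7456141/293532955557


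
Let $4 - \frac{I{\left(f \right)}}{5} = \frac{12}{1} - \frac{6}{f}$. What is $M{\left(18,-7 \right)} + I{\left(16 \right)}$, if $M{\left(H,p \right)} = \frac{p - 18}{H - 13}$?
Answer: $- \frac{345}{8} \approx -43.125$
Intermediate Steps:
$I{\left(f \right)} = -40 + \frac{30}{f}$ ($I{\left(f \right)} = 20 - 5 \left(\frac{12}{1} - \frac{6}{f}\right) = 20 - 5 \left(12 \cdot 1 - \frac{6}{f}\right) = 20 - 5 \left(12 - \frac{6}{f}\right) = 20 - \left(60 - \frac{30}{f}\right) = -40 + \frac{30}{f}$)
$M{\left(H,p \right)} = \frac{-18 + p}{-13 + H}$
$M{\left(18,-7 \right)} + I{\left(16 \right)} = \frac{-18 - 7}{-13 + 18} - \left(40 - \frac{30}{16}\right) = \frac{1}{5} \left(-25\right) + \left(-40 + 30 \cdot \frac{1}{16}\right) = \frac{1}{5} \left(-25\right) + \left(-40 + \frac{15}{8}\right) = -5 - \frac{305}{8} = - \frac{345}{8}$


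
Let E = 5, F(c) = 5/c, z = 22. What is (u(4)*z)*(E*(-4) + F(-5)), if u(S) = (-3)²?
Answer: -4158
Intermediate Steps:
u(S) = 9
(u(4)*z)*(E*(-4) + F(-5)) = (9*22)*(5*(-4) + 5/(-5)) = 198*(-20 + 5*(-⅕)) = 198*(-20 - 1) = 198*(-21) = -4158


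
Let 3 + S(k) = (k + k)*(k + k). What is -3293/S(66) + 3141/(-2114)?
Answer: -61680763/36827994 ≈ -1.6748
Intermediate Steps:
S(k) = -3 + 4*k² (S(k) = -3 + (k + k)*(k + k) = -3 + (2*k)*(2*k) = -3 + 4*k²)
-3293/S(66) + 3141/(-2114) = -3293/(-3 + 4*66²) + 3141/(-2114) = -3293/(-3 + 4*4356) + 3141*(-1/2114) = -3293/(-3 + 17424) - 3141/2114 = -3293/17421 - 3141/2114 = -61680763/36827994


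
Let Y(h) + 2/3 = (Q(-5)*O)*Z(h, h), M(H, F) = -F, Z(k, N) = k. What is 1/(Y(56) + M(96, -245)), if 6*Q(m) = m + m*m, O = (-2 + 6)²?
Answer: 1/3231 ≈ 0.00030950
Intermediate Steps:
O = 16 (O = 4² = 16)
Q(m) = m/6 + m²/6 (Q(m) = (m + m*m)/6 = (m + m²)/6 = m/6 + m²/6)
Y(h) = -⅔ + 160*h/3 (Y(h) = -⅔ + (((⅙)*(-5)*(1 - 5))*16)*h = -⅔ + (((⅙)*(-5)*(-4))*16)*h = -⅔ + ((10/3)*16)*h = -⅔ + 160*h/3)
1/(Y(56) + M(96, -245)) = 1/((-⅔ + (160/3)*56) - 1*(-245)) = 1/((-⅔ + 8960/3) + 245) = 1/(2986 + 245) = 1/3231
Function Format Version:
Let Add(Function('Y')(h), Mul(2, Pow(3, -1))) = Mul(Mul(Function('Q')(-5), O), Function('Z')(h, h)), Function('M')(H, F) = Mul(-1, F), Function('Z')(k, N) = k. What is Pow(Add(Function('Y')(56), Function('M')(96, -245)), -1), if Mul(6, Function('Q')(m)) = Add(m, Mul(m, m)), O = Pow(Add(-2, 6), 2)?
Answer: Rational(1, 3231) ≈ 0.00030950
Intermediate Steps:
O = 16 (O = Pow(4, 2) = 16)
Function('Q')(m) = Add(Mul(Rational(1, 6), m), Mul(Rational(1, 6), Pow(m, 2))) (Function('Q')(m) = Mul(Rational(1, 6), Add(m, Mul(m, m))) = Mul(Rational(1, 6), Add(m, Pow(m, 2))) = Add(Mul(Rational(1, 6), m), Mul(Rational(1, 6), Pow(m, 2))))
Function('Y')(h) = Add(Rational(-2, 3), Mul(Rational(160, 3), h)) (Function('Y')(h) = Add(Rational(-2, 3), Mul(Mul(Mul(Rational(1, 6), -5, Add(1, -5)), 16), h)) = Add(Rational(-2, 3), Mul(Mul(Mul(Rational(1, 6), -5, -4), 16), h)) = Add(Rational(-2, 3), Mul(Mul(Rational(10, 3), 16), h)) = Add(Rational(-2, 3), Mul(Rational(160, 3), h)))
Pow(Add(Function('Y')(56), Function('M')(96, -245)), -1) = Pow(Add(Add(Rational(-2, 3), Mul(Rational(160, 3), 56)), Mul(-1, -245)), -1) = Pow(Add(Add(Rational(-2, 3), Rational(8960, 3)), 245), -1) = Pow(Add(2986, 245), -1) = Pow(3231, -1) = Rational(1, 3231)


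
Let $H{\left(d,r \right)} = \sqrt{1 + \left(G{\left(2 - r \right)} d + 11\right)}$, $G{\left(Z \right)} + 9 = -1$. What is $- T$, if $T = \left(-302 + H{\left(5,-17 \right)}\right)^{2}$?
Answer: $-91166 + 604 i \sqrt{38} \approx -91166.0 + 3723.3 i$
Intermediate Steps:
$G{\left(Z \right)} = -10$ ($G{\left(Z \right)} = -9 - 1 = -10$)
$H{\left(d,r \right)} = \sqrt{12 - 10 d}$ ($H{\left(d,r \right)} = \sqrt{1 - \left(-11 + 10 d\right)} = \sqrt{12 - 10 d}$)
$T = \left(-302 + i \sqrt{38}\right)^{2}$ ($T = \left(-302 + \sqrt{12 - 50}\right)^{2} = \left(-302 + \sqrt{-38}\right)^{2} = \left(-302 + i \sqrt{38}\right)^{2} \approx 91166.0 - 3723.3 i$)
$- T = - \left(302 - i \sqrt{38}\right)^{2}$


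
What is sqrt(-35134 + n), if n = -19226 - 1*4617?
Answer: 3*I*sqrt(6553) ≈ 242.85*I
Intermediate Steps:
n = -23843 (n = -19226 - 4617 = -23843)
sqrt(-35134 + n) = sqrt(-35134 - 23843) = sqrt(-58977) = 3*I*sqrt(6553)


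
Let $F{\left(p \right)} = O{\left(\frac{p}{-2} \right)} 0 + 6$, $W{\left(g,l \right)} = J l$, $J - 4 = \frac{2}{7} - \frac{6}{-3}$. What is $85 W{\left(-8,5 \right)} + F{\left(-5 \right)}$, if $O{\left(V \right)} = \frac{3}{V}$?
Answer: $\frac{18742}{7} \approx 2677.4$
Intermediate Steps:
$J = \frac{44}{7}$ ($J = 4 + \left(\frac{2}{7} - \frac{6}{-3}\right) = 4 + \left(2 \cdot \frac{1}{7} - -2\right) = 4 + \left(\frac{2}{7} + 2\right) = 4 + \frac{16}{7} = \frac{44}{7} \approx 6.2857$)
$W{\left(g,l \right)} = \frac{44 l}{7}$
$F{\left(p \right)} = 6$ ($F{\left(p \right)} = \frac{3}{p \frac{1}{-2}} \cdot 0 + 6 = \frac{3}{p \left(- \frac{1}{2}\right)} 0 + 6 = \frac{3}{\left(- \frac{1}{2}\right) p} 0 + 6 = 3 \left(- \frac{2}{p}\right) 0 + 6 = - \frac{6}{p} 0 + 6 = 0 + 6 = 6$)
$85 W{\left(-8,5 \right)} + F{\left(-5 \right)} = 85 \cdot \frac{44}{7} \cdot 5 + 6 = 85 \cdot \frac{220}{7} + 6 = \frac{18700}{7} + 6 = \frac{18742}{7}$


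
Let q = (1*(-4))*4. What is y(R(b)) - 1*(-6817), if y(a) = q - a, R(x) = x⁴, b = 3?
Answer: 6720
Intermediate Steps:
q = -16 (q = -4*4 = -16)
y(a) = -16 - a
y(R(b)) - 1*(-6817) = (-16 - 1*3⁴) - 1*(-6817) = (-16 - 1*81) + 6817 = (-16 - 81) + 6817 = -97 + 6817 = 6720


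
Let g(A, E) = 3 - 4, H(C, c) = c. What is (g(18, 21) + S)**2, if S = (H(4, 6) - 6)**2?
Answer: 1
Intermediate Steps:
g(A, E) = -1
S = 0 (S = (6 - 6)**2 = 0**2 = 0)
(g(18, 21) + S)**2 = (-1 + 0)**2 = (-1)**2 = 1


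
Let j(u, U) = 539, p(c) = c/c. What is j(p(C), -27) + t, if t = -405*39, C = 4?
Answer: -15256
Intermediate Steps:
p(c) = 1
t = -15795
j(p(C), -27) + t = 539 - 15795 = -15256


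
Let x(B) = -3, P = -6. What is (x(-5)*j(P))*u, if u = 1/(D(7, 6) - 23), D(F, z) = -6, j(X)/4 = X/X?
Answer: 12/29 ≈ 0.41379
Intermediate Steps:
j(X) = 4 (j(X) = 4*(X/X) = 4*1 = 4)
u = -1/29 (u = 1/(-6 - 23) = 1/(-29) = -1/29 ≈ -0.034483)
(x(-5)*j(P))*u = -3*4*(-1/29) = -12*(-1/29) = 12/29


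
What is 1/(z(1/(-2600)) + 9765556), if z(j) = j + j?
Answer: 1300/12695222799 ≈ 1.0240e-7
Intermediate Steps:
z(j) = 2*j
1/(z(1/(-2600)) + 9765556) = 1/(2/(-2600) + 9765556) = 1/(2*(-1/2600) + 9765556) = 1/(-1/1300 + 9765556) = 1/(12695222799/1300) = 1300/12695222799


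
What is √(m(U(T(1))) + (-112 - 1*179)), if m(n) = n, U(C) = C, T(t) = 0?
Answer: I*√291 ≈ 17.059*I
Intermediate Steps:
√(m(U(T(1))) + (-112 - 1*179)) = √(0 + (-112 - 1*179)) = √(0 + (-112 - 179)) = √(0 - 291) = √(-291) = I*√291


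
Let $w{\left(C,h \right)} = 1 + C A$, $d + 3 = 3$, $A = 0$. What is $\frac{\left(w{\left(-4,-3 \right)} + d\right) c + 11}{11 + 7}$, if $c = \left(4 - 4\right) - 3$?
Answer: $\frac{4}{9} \approx 0.44444$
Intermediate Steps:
$d = 0$ ($d = -3 + 3 = 0$)
$w{\left(C,h \right)} = 1$ ($w{\left(C,h \right)} = 1 + C 0 = 1 + 0 = 1$)
$c = -3$ ($c = 0 - 3 = -3$)
$\frac{\left(w{\left(-4,-3 \right)} + d\right) c + 11}{11 + 7} = \frac{\left(1 + 0\right) \left(-3\right) + 11}{11 + 7} = \frac{1 \left(-3\right) + 11}{18} = \frac{-3 + 11}{18} = \frac{1}{18} \cdot 8 = \frac{4}{9}$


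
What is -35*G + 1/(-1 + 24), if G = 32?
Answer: -25759/23 ≈ -1120.0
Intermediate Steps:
-35*G + 1/(-1 + 24) = -35*32 + 1/(-1 + 24) = -1120 + 1/23 = -25759/23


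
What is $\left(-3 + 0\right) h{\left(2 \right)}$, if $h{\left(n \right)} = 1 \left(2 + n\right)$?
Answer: $-12$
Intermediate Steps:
$h{\left(n \right)} = 2 + n$
$\left(-3 + 0\right) h{\left(2 \right)} = \left(-3 + 0\right) \left(2 + 2\right) = \left(-3\right) 4 = -12$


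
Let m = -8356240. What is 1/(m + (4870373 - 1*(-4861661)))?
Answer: 1/1375794 ≈ 7.2685e-7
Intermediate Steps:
1/(m + (4870373 - 1*(-4861661))) = 1/(-8356240 + (4870373 - 1*(-4861661))) = 1/(-8356240 + (4870373 + 4861661)) = 1/(-8356240 + 9732034) = 1/1375794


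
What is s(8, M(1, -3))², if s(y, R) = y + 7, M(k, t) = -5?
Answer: 225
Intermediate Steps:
s(y, R) = 7 + y
s(8, M(1, -3))² = (7 + 8)² = 15² = 225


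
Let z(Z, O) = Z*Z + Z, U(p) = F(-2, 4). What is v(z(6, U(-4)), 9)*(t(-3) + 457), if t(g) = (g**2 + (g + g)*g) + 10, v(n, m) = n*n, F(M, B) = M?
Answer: 871416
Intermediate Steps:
U(p) = -2
z(Z, O) = Z + Z**2 (z(Z, O) = Z**2 + Z = Z + Z**2)
v(n, m) = n**2
t(g) = 10 + 3*g**2 (t(g) = (g**2 + (2*g)*g) + 10 = (g**2 + 2*g**2) + 10 = 3*g**2 + 10 = 10 + 3*g**2)
v(z(6, U(-4)), 9)*(t(-3) + 457) = (6*(1 + 6))**2*((10 + 3*(-3)**2) + 457) = (6*7)**2*((10 + 3*9) + 457) = 42**2*((10 + 27) + 457) = 1764*(37 + 457) = 1764*494 = 871416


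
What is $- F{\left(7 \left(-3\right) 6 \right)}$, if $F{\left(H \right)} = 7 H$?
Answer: $882$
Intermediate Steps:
$- F{\left(7 \left(-3\right) 6 \right)} = - 7 \cdot 7 \left(-3\right) 6 = - 7 \left(\left(-21\right) 6\right) = - 7 \left(-126\right) = \left(-1\right) \left(-882\right) = 882$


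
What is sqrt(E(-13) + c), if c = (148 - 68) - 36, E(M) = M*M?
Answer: sqrt(213) ≈ 14.595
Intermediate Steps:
E(M) = M**2
c = 44 (c = 80 - 36 = 44)
sqrt(E(-13) + c) = sqrt((-13)**2 + 44) = sqrt(169 + 44) = sqrt(213)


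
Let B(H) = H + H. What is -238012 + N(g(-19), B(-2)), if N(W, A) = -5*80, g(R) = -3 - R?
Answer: -238412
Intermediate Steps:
B(H) = 2*H
N(W, A) = -400
-238012 + N(g(-19), B(-2)) = -238012 - 400 = -238412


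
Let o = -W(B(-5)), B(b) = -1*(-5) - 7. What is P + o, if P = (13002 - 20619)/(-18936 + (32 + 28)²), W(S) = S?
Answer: 12763/5112 ≈ 2.4967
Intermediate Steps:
B(b) = -2 (B(b) = 5 - 7 = -2)
o = 2 (o = -1*(-2) = 2)
P = 2539/5112 (P = -7617/(-18936 + 60²) = -7617/(-18936 + 3600) = -7617/(-15336) = -7617*(-1/15336) = 2539/5112 ≈ 0.49667)
P + o = 2539/5112 + 2 = 12763/5112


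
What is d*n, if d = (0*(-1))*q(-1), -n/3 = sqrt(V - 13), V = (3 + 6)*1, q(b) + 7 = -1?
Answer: 0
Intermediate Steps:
q(b) = -8 (q(b) = -7 - 1 = -8)
V = 9 (V = 9*1 = 9)
n = -6*I (n = -3*sqrt(9 - 13) = -6*I ≈ -6.0*I)
d = 0 (d = (0*(-1))*(-8) = 0*(-8) = 0)
d*n = 0*(-6*I) = 0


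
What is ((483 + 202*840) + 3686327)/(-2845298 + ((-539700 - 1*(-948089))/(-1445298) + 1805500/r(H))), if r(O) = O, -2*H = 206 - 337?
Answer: -730164824206620/533492842074283 ≈ -1.3687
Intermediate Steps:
H = 131/2 (H = -(206 - 337)/2 = -½*(-131) = 131/2 ≈ 65.500)
((483 + 202*840) + 3686327)/(-2845298 + ((-539700 - 1*(-948089))/(-1445298) + 1805500/r(H))) = ((483 + 202*840) + 3686327)/(-2845298 + ((-539700 - 1*(-948089))/(-1445298) + 1805500/(131/2))) = ((483 + 169680) + 3686327)/(-2845298 + ((-539700 + 948089)*(-1/1445298) + 1805500*(2/131))) = (170163 + 3686327)/(-2845298 + (408389*(-1/1445298) + 3611000/131)) = 3856490/(-2845298 + (-408389/1445298 + 3611000/131)) = 3856490/(-2845298 + 5218917579041/189334038) = 3856490/(-533492842074283/189334038) = 3856490*(-189334038/533492842074283) = -730164824206620/533492842074283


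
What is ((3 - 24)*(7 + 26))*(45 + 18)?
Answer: -43659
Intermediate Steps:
((3 - 24)*(7 + 26))*(45 + 18) = -21*33*63 = -693*63 = -43659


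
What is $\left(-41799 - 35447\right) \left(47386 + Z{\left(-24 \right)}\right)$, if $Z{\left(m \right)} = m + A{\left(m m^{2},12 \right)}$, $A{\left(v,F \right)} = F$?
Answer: $-3659452004$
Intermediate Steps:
$Z{\left(m \right)} = 12 + m$ ($Z{\left(m \right)} = m + 12 = 12 + m$)
$\left(-41799 - 35447\right) \left(47386 + Z{\left(-24 \right)}\right) = \left(-41799 - 35447\right) \left(47386 + \left(12 - 24\right)\right) = - 77246 \left(47386 - 12\right) = \left(-77246\right) 47374 = -3659452004$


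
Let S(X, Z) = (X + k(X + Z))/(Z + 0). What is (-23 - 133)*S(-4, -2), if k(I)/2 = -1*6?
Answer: -1248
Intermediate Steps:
k(I) = -12 (k(I) = 2*(-1*6) = 2*(-6) = -12)
S(X, Z) = (-12 + X)/Z (S(X, Z) = (X - 12)/(Z + 0) = (-12 + X)/Z)
(-23 - 133)*S(-4, -2) = (-23 - 133)*((-12 - 4)/(-2)) = -(-78)*(-16) = -156*8 = -1248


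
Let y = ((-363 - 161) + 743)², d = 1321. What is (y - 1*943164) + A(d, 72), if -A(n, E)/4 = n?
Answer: -900487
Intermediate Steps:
y = 47961 (y = (-524 + 743)² = 219² = 47961)
A(n, E) = -4*n
(y - 1*943164) + A(d, 72) = (47961 - 1*943164) - 4*1321 = (47961 - 943164) - 5284 = -895203 - 5284 = -900487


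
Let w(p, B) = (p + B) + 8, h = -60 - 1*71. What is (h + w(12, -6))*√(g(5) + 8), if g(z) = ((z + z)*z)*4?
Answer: -468*√13 ≈ -1687.4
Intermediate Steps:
g(z) = 8*z² (g(z) = ((2*z)*z)*4 = (2*z²)*4 = 8*z²)
h = -131 (h = -60 - 71 = -131)
w(p, B) = 8 + B + p (w(p, B) = (B + p) + 8 = 8 + B + p)
(h + w(12, -6))*√(g(5) + 8) = (-131 + (8 - 6 + 12))*√(8*5² + 8) = (-131 + 14)*√(8*25 + 8) = -117*√(200 + 8) = -468*√13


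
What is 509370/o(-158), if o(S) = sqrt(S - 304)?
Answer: -84895*I*sqrt(462)/77 ≈ -23698.0*I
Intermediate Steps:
o(S) = sqrt(-304 + S)
509370/o(-158) = 509370/(sqrt(-304 - 158)) = 509370/(sqrt(-462)) = 509370/((I*sqrt(462))) = 509370*(-I*sqrt(462)/462) = -84895*I*sqrt(462)/77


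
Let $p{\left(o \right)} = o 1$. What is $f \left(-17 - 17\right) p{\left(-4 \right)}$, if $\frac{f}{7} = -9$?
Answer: $-8568$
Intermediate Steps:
$f = -63$ ($f = 7 \left(-9\right) = -63$)
$p{\left(o \right)} = o$
$f \left(-17 - 17\right) p{\left(-4 \right)} = - 63 \left(-17 - 17\right) \left(-4\right) = \left(-63\right) \left(-34\right) \left(-4\right) = 2142 \left(-4\right) = -8568$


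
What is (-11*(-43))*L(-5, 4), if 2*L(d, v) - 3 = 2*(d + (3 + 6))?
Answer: 5203/2 ≈ 2601.5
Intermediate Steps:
L(d, v) = 21/2 + d (L(d, v) = 3/2 + (2*(d + (3 + 6)))/2 = 3/2 + (2*(d + 9))/2 = 3/2 + (2*(9 + d))/2 = 3/2 + (18 + 2*d)/2 = 3/2 + (9 + d) = 21/2 + d)
(-11*(-43))*L(-5, 4) = (-11*(-43))*(21/2 - 5) = 473*(11/2) = 5203/2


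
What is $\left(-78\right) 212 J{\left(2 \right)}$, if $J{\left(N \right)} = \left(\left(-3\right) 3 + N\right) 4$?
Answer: $463008$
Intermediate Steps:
$J{\left(N \right)} = -36 + 4 N$ ($J{\left(N \right)} = \left(-9 + N\right) 4 = -36 + 4 N$)
$\left(-78\right) 212 J{\left(2 \right)} = \left(-78\right) 212 \left(-36 + 4 \cdot 2\right) = - 16536 \left(-36 + 8\right) = \left(-16536\right) \left(-28\right) = 463008$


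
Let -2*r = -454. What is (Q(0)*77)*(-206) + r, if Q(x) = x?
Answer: 227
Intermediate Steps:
r = 227 (r = -½*(-454) = 227)
(Q(0)*77)*(-206) + r = (0*77)*(-206) + 227 = 0*(-206) + 227 = 0 + 227 = 227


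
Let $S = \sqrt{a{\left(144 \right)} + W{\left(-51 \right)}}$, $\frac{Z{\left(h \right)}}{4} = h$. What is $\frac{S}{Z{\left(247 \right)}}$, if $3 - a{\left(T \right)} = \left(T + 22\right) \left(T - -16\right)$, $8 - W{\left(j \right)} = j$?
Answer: $\frac{i \sqrt{26498}}{988} \approx 0.16476 i$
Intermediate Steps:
$Z{\left(h \right)} = 4 h$
$W{\left(j \right)} = 8 - j$
$a{\left(T \right)} = 3 - \left(16 + T\right) \left(22 + T\right)$ ($a{\left(T \right)} = 3 - \left(T + 22\right) \left(T - -16\right) = 3 - \left(22 + T\right) \left(T + 16\right) = 3 - \left(22 + T\right) \left(16 + T\right) = 3 - \left(16 + T\right) \left(22 + T\right)$)
$S = i \sqrt{26498}$ ($S = \sqrt{\left(-349 - 144^{2} - 5472\right) + \left(8 - -51\right)} = \sqrt{\left(-349 - 20736 - 5472\right) + \left(8 + 51\right)} = \sqrt{\left(-349 - 20736 - 5472\right) + 59} = \sqrt{-26557 + 59} = \sqrt{-26498} = i \sqrt{26498} \approx 162.78 i$)
$\frac{S}{Z{\left(247 \right)}} = \frac{i \sqrt{26498}}{4 \cdot 247} = \frac{i \sqrt{26498}}{988}$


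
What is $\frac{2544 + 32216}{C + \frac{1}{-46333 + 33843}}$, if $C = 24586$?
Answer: $\frac{434152400}{307079139} \approx 1.4138$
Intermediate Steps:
$\frac{2544 + 32216}{C + \frac{1}{-46333 + 33843}} = \frac{2544 + 32216}{24586 + \frac{1}{-46333 + 33843}} = \frac{34760}{24586 + \frac{1}{-12490}} = \frac{34760}{24586 - \frac{1}{12490}} = \frac{34760}{\frac{307079139}{12490}} = 34760 \cdot \frac{12490}{307079139} = \frac{434152400}{307079139}$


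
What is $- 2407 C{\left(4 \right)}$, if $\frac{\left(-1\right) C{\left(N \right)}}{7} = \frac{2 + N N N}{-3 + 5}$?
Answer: $556017$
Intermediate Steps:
$C{\left(N \right)} = -7 - \frac{7 N^{3}}{2}$ ($C{\left(N \right)} = - 7 \frac{2 + N N N}{-3 + 5} = - 7 \frac{2 + N^{2} N}{2} = - 7 \left(2 + N^{3}\right) \frac{1}{2} = - 7 \left(1 + \frac{N^{3}}{2}\right) = -7 - \frac{7 N^{3}}{2}$)
$- 2407 C{\left(4 \right)} = - 2407 \left(-7 - \frac{7 \cdot 4^{3}}{2}\right) = - 2407 \left(-7 - 224\right) = \left(-2407\right) \left(-231\right) = 556017$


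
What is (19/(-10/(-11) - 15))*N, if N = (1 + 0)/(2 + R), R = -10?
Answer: 209/1240 ≈ 0.16855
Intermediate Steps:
N = -⅛ (N = (1 + 0)/(2 - 10) = 1/(-8) = 1*(-⅛) = -⅛ ≈ -0.12500)
(19/(-10/(-11) - 15))*N = (19/(-10/(-11) - 15))*(-⅛) = (19/(-10*(-1/11) - 15))*(-⅛) = (19/(10/11 - 15))*(-⅛) = (19/(-155/11))*(-⅛) = -11/155*19*(-⅛) = -209/155*(-⅛) = 209/1240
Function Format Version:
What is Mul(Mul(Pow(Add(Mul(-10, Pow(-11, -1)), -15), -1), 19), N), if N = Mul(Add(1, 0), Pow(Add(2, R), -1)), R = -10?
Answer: Rational(209, 1240) ≈ 0.16855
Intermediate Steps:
N = Rational(-1, 8) (N = Mul(Add(1, 0), Pow(Add(2, -10), -1)) = Mul(1, Pow(-8, -1)) = Mul(1, Rational(-1, 8)) = Rational(-1, 8) ≈ -0.12500)
Mul(Mul(Pow(Add(Mul(-10, Pow(-11, -1)), -15), -1), 19), N) = Mul(Mul(Pow(Add(Mul(-10, Pow(-11, -1)), -15), -1), 19), Rational(-1, 8)) = Mul(Mul(Pow(Add(Mul(-10, Rational(-1, 11)), -15), -1), 19), Rational(-1, 8)) = Mul(Mul(Pow(Add(Rational(10, 11), -15), -1), 19), Rational(-1, 8)) = Mul(Mul(Pow(Rational(-155, 11), -1), 19), Rational(-1, 8)) = Mul(Mul(Rational(-11, 155), 19), Rational(-1, 8)) = Mul(Rational(-209, 155), Rational(-1, 8)) = Rational(209, 1240)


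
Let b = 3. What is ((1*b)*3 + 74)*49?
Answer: 4067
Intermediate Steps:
((1*b)*3 + 74)*49 = ((1*3)*3 + 74)*49 = (3*3 + 74)*49 = (9 + 74)*49 = 83*49 = 4067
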